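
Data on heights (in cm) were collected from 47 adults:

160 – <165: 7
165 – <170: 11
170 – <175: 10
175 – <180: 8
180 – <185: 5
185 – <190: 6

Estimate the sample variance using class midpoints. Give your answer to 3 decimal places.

Midpoints: 162.5, 167.5, 172.5, 177.5, 182.5, 187.5
n = 47, Σfm = 8162.5, mean = 173.6702
Σfm² = 1420543.75
Σf(m − x̄)² = Σfm² − (Σfm)²/n = 1420543.75 − 8162.5²/47 = 2960.6383
Sample variance = 2960.6383 / 46 = 64.3617

64.362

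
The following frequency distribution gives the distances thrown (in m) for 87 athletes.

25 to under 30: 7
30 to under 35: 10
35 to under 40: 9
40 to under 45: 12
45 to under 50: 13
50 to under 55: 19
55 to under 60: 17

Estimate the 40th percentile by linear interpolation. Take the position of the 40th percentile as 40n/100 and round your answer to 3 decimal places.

Cumulative frequencies: 7, 17, 26, 38, 51, 70, 87
n = 87; position = 40n/100 = 34.8.
This falls in the class 40 to under 45: L = 40, F = 26, f = 12, h = 5.
40th percentile ≈ 40 + ((34.8 − 26) / 12) × 5 = 43.6667

43.667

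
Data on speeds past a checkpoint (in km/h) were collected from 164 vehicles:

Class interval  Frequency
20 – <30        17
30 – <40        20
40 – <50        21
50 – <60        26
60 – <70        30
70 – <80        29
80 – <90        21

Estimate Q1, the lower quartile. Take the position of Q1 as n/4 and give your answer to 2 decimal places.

Cumulative frequencies: 17, 37, 58, 84, 114, 143, 164
n = 164; position = n/4 = 41.
This falls in the class 40 – <50: L = 40, F = 37, f = 21, h = 10.
Lower quartile ≈ 40 + ((41 − 37) / 21) × 10 = 41.9048

41.90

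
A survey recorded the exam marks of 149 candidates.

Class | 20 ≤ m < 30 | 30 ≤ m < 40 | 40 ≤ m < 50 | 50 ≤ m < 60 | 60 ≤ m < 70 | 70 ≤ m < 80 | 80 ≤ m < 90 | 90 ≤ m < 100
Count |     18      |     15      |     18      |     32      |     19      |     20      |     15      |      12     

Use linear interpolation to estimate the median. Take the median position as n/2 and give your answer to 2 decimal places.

Cumulative frequencies: 18, 33, 51, 83, 102, 122, 137, 149
n = 149; position = n/2 = 74.5.
This falls in the class 50 ≤ m < 60: L = 50, F = 51, f = 32, h = 10.
Median ≈ 50 + ((74.5 − 51) / 32) × 10 = 57.3438

57.34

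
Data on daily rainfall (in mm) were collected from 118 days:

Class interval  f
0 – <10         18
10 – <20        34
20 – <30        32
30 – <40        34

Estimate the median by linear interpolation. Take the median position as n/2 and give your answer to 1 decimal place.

22.2

Cumulative frequencies: 18, 52, 84, 118
n = 118; position = n/2 = 59.
This falls in the class 20 – <30: L = 20, F = 52, f = 32, h = 10.
Median ≈ 20 + ((59 − 52) / 32) × 10 = 22.1875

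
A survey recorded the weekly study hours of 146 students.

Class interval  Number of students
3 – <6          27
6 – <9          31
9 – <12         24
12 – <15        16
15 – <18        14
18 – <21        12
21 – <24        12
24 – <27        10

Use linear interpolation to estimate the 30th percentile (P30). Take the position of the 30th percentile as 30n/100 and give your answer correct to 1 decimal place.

Cumulative frequencies: 27, 58, 82, 98, 112, 124, 136, 146
n = 146; position = 30n/100 = 43.8.
This falls in the class 6 – <9: L = 6, F = 27, f = 31, h = 3.
30th percentile ≈ 6 + ((43.8 − 27) / 31) × 3 = 7.6258

7.6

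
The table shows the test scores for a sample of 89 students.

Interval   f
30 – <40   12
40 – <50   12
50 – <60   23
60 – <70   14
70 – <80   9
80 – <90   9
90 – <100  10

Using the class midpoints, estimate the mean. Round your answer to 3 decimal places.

62.079

Midpoints: 35, 45, 55, 65, 75, 85, 95
Σfm = 12×35 + 12×45 + 23×55 + 14×65 + 9×75 + 9×85 + 10×95 = 5525
n = Σf = 89
Mean = 5525 / 89 = 62.0787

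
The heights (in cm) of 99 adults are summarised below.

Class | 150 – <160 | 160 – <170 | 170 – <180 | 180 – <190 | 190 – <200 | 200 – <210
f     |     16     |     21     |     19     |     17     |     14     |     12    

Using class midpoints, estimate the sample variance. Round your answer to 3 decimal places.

Midpoints: 155, 165, 175, 185, 195, 205
n = 99, Σfm = 17605, mean = 177.8283
Σfm² = 3156475
Σf(m − x̄)² = Σfm² − (Σfm)²/n = 3156475 − 17605²/99 = 25808.0808
Sample variance = 25808.0808 / 98 = 263.3478

263.348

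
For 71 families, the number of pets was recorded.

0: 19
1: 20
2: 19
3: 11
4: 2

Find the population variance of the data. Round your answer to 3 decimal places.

Values: 0, 1, 2, 3, 4
n = 71, Σfx = 99, mean = 1.3944
Σfx² = 227
Σf(x − x̄)² = Σfx² − (Σfx)²/n = 227 − 99²/71 = 88.9577
Population variance = 88.9577 / 71 = 1.2529

1.253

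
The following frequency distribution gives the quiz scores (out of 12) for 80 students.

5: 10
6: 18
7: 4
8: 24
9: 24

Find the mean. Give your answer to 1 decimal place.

7.4

Values: 5, 6, 7, 8, 9
Σfx = 10×5 + 18×6 + 4×7 + 24×8 + 24×9 = 594
n = Σf = 80
Mean = 594 / 80 = 7.4250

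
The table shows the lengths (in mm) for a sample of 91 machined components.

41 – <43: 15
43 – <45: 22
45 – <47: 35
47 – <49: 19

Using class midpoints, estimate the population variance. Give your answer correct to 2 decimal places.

3.91

Midpoints: 42, 44, 46, 48
n = 91, Σfm = 4120, mean = 45.2747
Σfm² = 186888
Σf(m − x̄)² = Σfm² − (Σfm)²/n = 186888 − 4120²/91 = 356.1319
Population variance = 356.1319 / 91 = 3.9135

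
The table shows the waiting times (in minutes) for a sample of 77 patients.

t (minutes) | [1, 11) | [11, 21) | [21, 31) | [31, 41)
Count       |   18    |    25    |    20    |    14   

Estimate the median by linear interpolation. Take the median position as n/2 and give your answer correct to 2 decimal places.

19.20

Cumulative frequencies: 18, 43, 63, 77
n = 77; position = n/2 = 38.5.
This falls in the class [11, 21): L = 11, F = 18, f = 25, h = 10.
Median ≈ 11 + ((38.5 − 18) / 25) × 10 = 19.2000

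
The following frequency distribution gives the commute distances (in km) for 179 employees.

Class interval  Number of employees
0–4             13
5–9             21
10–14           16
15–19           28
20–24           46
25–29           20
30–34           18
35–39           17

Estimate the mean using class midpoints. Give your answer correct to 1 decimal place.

Midpoints: 2, 7, 12, 17, 22, 27, 32, 37
Σfm = 13×2 + 21×7 + 16×12 + 28×17 + 46×22 + 20×27 + 18×32 + 17×37 = 3598
n = Σf = 179
Mean = 3598 / 179 = 20.1006

20.1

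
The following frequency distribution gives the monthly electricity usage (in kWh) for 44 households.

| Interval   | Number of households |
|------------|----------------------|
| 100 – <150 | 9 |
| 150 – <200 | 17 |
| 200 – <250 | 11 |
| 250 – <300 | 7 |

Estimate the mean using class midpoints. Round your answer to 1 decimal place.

193.2

Midpoints: 125, 175, 225, 275
Σfm = 9×125 + 17×175 + 11×225 + 7×275 = 8500
n = Σf = 44
Mean = 8500 / 44 = 193.1818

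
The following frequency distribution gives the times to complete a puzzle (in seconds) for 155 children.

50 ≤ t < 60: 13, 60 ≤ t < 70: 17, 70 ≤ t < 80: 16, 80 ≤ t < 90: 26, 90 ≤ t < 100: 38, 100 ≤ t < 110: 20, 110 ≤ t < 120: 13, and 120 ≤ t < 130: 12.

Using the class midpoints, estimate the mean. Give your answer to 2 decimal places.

89.90

Midpoints: 55, 65, 75, 85, 95, 105, 115, 125
Σfm = 13×55 + 17×65 + 16×75 + 26×85 + 38×95 + 20×105 + 13×115 + 12×125 = 13935
n = Σf = 155
Mean = 13935 / 155 = 89.9032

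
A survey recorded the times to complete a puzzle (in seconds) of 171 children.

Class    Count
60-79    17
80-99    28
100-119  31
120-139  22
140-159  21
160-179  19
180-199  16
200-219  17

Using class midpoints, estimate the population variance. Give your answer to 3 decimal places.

Midpoints: 69.5, 89.5, 109.5, 129.5, 149.5, 169.5, 189.5, 209.5
n = 171, Σfm = 22884.5, mean = 133.8275
Σfm² = 3382972.75
Σf(m − x̄)² = Σfm² − (Σfm)²/n = 3382972.75 − 22884.5²/171 = 320397.6608
Population variance = 320397.6608 / 171 = 1873.6705

1873.671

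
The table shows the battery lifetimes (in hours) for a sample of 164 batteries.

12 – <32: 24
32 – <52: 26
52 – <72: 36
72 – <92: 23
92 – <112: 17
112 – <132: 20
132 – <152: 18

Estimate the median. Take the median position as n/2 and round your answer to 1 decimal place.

Cumulative frequencies: 24, 50, 86, 109, 126, 146, 164
n = 164; position = n/2 = 82.
This falls in the class 52 – <72: L = 52, F = 50, f = 36, h = 20.
Median ≈ 52 + ((82 − 50) / 36) × 20 = 69.7778

69.8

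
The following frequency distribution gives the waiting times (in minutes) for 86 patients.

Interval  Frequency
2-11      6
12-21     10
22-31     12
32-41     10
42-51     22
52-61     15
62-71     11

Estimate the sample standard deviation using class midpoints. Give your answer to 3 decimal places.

17.913

Midpoints: 6.5, 16.5, 26.5, 36.5, 46.5, 56.5, 66.5
n = 86, Σfm = 3489, mean = 40.5698
Σfm² = 168823.5
Σf(m − x̄)² = Σfm² − (Σfm)²/n = 168823.5 − 3489²/86 = 27275.5814
Sample variance = 27275.5814 / 85 = 320.8892
Standard deviation = √320.8892 = 17.9134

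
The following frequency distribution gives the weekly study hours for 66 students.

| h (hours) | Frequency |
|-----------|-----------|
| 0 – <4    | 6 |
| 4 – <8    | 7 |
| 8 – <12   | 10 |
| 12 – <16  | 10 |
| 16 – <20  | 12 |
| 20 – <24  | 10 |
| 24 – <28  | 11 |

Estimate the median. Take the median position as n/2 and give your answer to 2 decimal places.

Cumulative frequencies: 6, 13, 23, 33, 45, 55, 66
n = 66; position = n/2 = 33.
This falls in the class 12 – <16: L = 12, F = 23, f = 10, h = 4.
Median ≈ 12 + ((33 − 23) / 10) × 4 = 16.0000

16.00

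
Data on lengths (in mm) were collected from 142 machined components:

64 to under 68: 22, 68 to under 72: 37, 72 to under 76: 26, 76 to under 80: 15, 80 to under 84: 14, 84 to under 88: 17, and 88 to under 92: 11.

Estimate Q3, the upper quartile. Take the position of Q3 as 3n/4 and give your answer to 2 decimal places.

81.86

Cumulative frequencies: 22, 59, 85, 100, 114, 131, 142
n = 142; position = 3n/4 = 106.5.
This falls in the class 80 to under 84: L = 80, F = 100, f = 14, h = 4.
Upper quartile ≈ 80 + ((106.5 − 100) / 14) × 4 = 81.8571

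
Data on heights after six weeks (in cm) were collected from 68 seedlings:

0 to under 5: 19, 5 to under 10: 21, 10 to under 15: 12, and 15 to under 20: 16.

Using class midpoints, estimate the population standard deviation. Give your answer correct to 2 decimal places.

Midpoints: 2.5, 7.5, 12.5, 17.5
n = 68, Σfm = 635, mean = 9.3382
Σfm² = 8075
Σf(m − x̄)² = Σfm² − (Σfm)²/n = 8075 − 635²/68 = 2145.2206
Population variance = 2145.2206 / 68 = 31.5474
Standard deviation = √31.5474 = 5.6167

5.62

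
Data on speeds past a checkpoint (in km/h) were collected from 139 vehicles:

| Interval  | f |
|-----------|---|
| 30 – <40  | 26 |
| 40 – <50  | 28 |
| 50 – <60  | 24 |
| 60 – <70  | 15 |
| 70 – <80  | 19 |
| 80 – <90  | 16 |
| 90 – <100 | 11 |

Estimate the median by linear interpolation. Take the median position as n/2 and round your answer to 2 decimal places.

56.46

Cumulative frequencies: 26, 54, 78, 93, 112, 128, 139
n = 139; position = n/2 = 69.5.
This falls in the class 50 – <60: L = 50, F = 54, f = 24, h = 10.
Median ≈ 50 + ((69.5 − 54) / 24) × 10 = 56.4583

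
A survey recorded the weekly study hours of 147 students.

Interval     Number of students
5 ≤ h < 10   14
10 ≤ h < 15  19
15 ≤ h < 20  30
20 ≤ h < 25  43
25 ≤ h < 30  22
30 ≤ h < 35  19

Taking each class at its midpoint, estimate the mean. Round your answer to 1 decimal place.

Midpoints: 7.5, 12.5, 17.5, 22.5, 27.5, 32.5
Σfm = 14×7.5 + 19×12.5 + 30×17.5 + 43×22.5 + 22×27.5 + 19×32.5 = 3057.5
n = Σf = 147
Mean = 3057.5 / 147 = 20.7993

20.8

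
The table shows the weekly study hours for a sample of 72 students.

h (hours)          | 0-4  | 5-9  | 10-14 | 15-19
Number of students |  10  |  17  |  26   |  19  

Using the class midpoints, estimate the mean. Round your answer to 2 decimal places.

Midpoints: 2, 7, 12, 17
Σfm = 10×2 + 17×7 + 26×12 + 19×17 = 774
n = Σf = 72
Mean = 774 / 72 = 10.7500

10.75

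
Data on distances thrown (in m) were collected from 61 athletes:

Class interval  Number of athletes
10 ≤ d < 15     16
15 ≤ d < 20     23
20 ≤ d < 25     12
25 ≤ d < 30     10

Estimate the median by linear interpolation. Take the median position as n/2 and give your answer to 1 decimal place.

Cumulative frequencies: 16, 39, 51, 61
n = 61; position = n/2 = 30.5.
This falls in the class 15 ≤ d < 20: L = 15, F = 16, f = 23, h = 5.
Median ≈ 15 + ((30.5 − 16) / 23) × 5 = 18.1522

18.2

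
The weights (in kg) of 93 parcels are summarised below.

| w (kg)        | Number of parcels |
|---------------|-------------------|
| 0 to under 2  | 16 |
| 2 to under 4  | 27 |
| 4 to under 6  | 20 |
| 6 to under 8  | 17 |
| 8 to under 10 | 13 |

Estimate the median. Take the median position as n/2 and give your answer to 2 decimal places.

4.35

Cumulative frequencies: 16, 43, 63, 80, 93
n = 93; position = n/2 = 46.5.
This falls in the class 4 to under 6: L = 4, F = 43, f = 20, h = 2.
Median ≈ 4 + ((46.5 − 43) / 20) × 2 = 4.3500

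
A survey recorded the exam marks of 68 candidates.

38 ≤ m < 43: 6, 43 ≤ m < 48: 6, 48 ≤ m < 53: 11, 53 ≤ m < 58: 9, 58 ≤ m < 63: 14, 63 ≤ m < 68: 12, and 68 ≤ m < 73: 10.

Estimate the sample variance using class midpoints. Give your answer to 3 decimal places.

Midpoints: 40.5, 45.5, 50.5, 55.5, 60.5, 65.5, 70.5
n = 68, Σfm = 3909, mean = 57.4853
Σfm² = 230467
Σf(m − x̄)² = Σfm² − (Σfm)²/n = 230467 − 3909²/68 = 5756.9853
Sample variance = 5756.9853 / 67 = 85.9252

85.925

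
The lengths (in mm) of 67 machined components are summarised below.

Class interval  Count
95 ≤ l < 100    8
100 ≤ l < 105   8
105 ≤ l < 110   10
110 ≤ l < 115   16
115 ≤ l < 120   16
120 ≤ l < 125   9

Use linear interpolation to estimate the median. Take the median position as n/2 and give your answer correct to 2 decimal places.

Cumulative frequencies: 8, 16, 26, 42, 58, 67
n = 67; position = n/2 = 33.5.
This falls in the class 110 ≤ l < 115: L = 110, F = 26, f = 16, h = 5.
Median ≈ 110 + ((33.5 − 26) / 16) × 5 = 112.3438

112.34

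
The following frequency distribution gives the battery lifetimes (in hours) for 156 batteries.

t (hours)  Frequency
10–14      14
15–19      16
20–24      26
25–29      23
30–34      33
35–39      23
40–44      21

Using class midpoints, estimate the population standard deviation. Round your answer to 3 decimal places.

9.117

Midpoints: 12, 17, 22, 27, 32, 37, 42
n = 156, Σfm = 4422, mean = 28.3462
Σfm² = 138314
Σf(m − x̄)² = Σfm² − (Σfm)²/n = 138314 − 4422²/156 = 12967.3077
Population variance = 12967.3077 / 156 = 83.1238
Standard deviation = √83.1238 = 9.1172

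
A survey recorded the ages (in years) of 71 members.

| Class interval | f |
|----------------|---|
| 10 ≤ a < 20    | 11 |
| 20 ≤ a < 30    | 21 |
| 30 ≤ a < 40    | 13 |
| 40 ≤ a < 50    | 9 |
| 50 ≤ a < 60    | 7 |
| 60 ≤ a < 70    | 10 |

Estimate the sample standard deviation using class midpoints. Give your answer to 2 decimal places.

Midpoints: 15, 25, 35, 45, 55, 65
n = 71, Σfm = 2585, mean = 36.4085
Σfm² = 113175
Σf(m − x̄)² = Σfm² − (Σfm)²/n = 113175 − 2585²/71 = 19059.1549
Sample variance = 19059.1549 / 70 = 272.2736
Standard deviation = √272.2736 = 16.5007

16.50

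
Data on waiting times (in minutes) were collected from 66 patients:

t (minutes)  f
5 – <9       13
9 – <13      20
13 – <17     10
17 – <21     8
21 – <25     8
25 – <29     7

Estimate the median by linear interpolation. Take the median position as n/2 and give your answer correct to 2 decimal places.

Cumulative frequencies: 13, 33, 43, 51, 59, 66
n = 66; position = n/2 = 33.
This falls in the class 9 – <13: L = 9, F = 13, f = 20, h = 4.
Median ≈ 9 + ((33 − 13) / 20) × 4 = 13.0000

13.00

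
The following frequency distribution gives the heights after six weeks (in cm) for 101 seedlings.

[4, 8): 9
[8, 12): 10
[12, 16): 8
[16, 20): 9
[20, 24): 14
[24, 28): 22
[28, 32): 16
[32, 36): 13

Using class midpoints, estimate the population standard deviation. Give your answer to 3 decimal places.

Midpoints: 6, 10, 14, 18, 22, 26, 30, 34
n = 101, Σfm = 2230, mean = 22.0792
Σfm² = 56884
Σf(m − x̄)² = Σfm² − (Σfm)²/n = 56884 − 2230²/101 = 7647.3663
Population variance = 7647.3663 / 101 = 75.7165
Standard deviation = √75.7165 = 8.7015

8.702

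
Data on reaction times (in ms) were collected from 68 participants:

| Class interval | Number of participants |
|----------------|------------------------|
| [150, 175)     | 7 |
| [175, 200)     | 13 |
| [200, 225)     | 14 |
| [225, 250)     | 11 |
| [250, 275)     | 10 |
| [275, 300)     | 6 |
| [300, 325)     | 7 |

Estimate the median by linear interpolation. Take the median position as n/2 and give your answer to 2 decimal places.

225.00

Cumulative frequencies: 7, 20, 34, 45, 55, 61, 68
n = 68; position = n/2 = 34.
This falls in the class [200, 225): L = 200, F = 20, f = 14, h = 25.
Median ≈ 200 + ((34 − 20) / 14) × 25 = 225.0000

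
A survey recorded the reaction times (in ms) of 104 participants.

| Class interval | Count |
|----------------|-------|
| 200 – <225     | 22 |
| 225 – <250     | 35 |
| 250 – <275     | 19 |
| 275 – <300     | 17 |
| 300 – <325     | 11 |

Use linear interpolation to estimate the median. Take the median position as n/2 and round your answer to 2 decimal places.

246.43

Cumulative frequencies: 22, 57, 76, 93, 104
n = 104; position = n/2 = 52.
This falls in the class 225 – <250: L = 225, F = 22, f = 35, h = 25.
Median ≈ 225 + ((52 − 22) / 35) × 25 = 246.4286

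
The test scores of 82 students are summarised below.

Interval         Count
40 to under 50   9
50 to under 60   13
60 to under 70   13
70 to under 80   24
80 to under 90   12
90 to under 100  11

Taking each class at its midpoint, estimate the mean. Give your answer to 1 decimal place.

Midpoints: 45, 55, 65, 75, 85, 95
Σfm = 9×45 + 13×55 + 13×65 + 24×75 + 12×85 + 11×95 = 5830
n = Σf = 82
Mean = 5830 / 82 = 71.0976

71.1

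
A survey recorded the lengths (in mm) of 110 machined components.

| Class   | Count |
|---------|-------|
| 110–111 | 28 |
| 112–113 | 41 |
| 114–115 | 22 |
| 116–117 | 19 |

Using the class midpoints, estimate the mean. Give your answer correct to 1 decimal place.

Midpoints: 110.5, 112.5, 114.5, 116.5
Σfm = 28×110.5 + 41×112.5 + 22×114.5 + 19×116.5 = 12439
n = Σf = 110
Mean = 12439 / 110 = 113.0818

113.1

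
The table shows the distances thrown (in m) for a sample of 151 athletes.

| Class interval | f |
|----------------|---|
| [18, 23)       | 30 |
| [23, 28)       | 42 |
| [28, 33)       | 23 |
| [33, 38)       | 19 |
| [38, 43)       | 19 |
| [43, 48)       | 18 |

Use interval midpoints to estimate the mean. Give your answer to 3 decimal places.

Midpoints: 20.5, 25.5, 30.5, 35.5, 40.5, 45.5
Σfm = 30×20.5 + 42×25.5 + 23×30.5 + 19×35.5 + 19×40.5 + 18×45.5 = 4650.5
n = Σf = 151
Mean = 4650.5 / 151 = 30.7980

30.798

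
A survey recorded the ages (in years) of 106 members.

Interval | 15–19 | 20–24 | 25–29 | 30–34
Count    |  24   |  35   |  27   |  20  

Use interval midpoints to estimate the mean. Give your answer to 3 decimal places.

Midpoints: 17, 22, 27, 32
Σfm = 24×17 + 35×22 + 27×27 + 20×32 = 2547
n = Σf = 106
Mean = 2547 / 106 = 24.0283

24.028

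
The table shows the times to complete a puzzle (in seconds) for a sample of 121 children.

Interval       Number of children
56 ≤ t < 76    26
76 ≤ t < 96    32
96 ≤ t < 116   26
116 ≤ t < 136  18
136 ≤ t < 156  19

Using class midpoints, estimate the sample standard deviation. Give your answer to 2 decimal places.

Midpoints: 66, 86, 106, 126, 146
n = 121, Σfm = 12266, mean = 101.3719
Σfm² = 1332836
Σf(m − x̄)² = Σfm² − (Σfm)²/n = 1332836 − 12266²/121 = 89408.2645
Sample variance = 89408.2645 / 120 = 745.0689
Standard deviation = √745.0689 = 27.2959

27.30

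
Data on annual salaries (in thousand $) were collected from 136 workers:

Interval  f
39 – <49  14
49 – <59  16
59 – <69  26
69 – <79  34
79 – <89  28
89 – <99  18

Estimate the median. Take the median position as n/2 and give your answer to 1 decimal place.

Cumulative frequencies: 14, 30, 56, 90, 118, 136
n = 136; position = n/2 = 68.
This falls in the class 69 – <79: L = 69, F = 56, f = 34, h = 10.
Median ≈ 69 + ((68 − 56) / 34) × 10 = 72.5294

72.5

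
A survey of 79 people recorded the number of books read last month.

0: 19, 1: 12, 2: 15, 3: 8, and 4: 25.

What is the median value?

2

Cumulative frequencies: 19, 31, 46, 54, 79
n = 79, so the median is the value in position (n+1)/2 = 40.
Position 40 falls at value 2.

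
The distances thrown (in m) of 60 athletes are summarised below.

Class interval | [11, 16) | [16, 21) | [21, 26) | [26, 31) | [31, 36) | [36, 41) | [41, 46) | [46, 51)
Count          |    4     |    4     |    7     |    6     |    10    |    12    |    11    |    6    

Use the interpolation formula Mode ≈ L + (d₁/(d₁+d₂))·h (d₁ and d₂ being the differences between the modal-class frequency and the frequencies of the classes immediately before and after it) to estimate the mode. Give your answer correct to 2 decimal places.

39.33

Modal class: [36, 41) (highest frequency 12).
d₁ = 12 − 10 = 2, d₂ = 12 − 11 = 1
Mode ≈ 36 + (2/(2+1)) × 5 = 36 + 3.3333 = 39.3333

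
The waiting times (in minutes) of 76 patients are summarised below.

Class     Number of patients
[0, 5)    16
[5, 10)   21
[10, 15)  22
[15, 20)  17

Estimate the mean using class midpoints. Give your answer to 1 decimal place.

Midpoints: 2.5, 7.5, 12.5, 17.5
Σfm = 16×2.5 + 21×7.5 + 22×12.5 + 17×17.5 = 770
n = Σf = 76
Mean = 770 / 76 = 10.1316

10.1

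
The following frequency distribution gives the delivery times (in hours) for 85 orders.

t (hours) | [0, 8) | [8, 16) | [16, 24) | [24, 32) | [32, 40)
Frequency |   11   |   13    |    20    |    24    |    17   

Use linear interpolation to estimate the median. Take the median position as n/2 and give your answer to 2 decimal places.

Cumulative frequencies: 11, 24, 44, 68, 85
n = 85; position = n/2 = 42.5.
This falls in the class [16, 24): L = 16, F = 24, f = 20, h = 8.
Median ≈ 16 + ((42.5 − 24) / 20) × 8 = 23.4000

23.40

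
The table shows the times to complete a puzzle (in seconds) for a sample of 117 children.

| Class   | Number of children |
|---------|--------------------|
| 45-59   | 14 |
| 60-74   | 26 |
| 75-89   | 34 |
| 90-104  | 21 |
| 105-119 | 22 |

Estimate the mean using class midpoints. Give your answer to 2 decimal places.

Midpoints: 52, 67, 82, 97, 112
Σfm = 14×52 + 26×67 + 34×82 + 21×97 + 22×112 = 9759
n = Σf = 117
Mean = 9759 / 117 = 83.4103

83.41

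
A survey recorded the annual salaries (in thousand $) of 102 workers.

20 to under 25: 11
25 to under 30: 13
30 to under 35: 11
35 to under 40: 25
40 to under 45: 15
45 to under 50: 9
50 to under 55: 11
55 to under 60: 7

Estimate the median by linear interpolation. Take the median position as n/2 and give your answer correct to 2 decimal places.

38.20

Cumulative frequencies: 11, 24, 35, 60, 75, 84, 95, 102
n = 102; position = n/2 = 51.
This falls in the class 35 to under 40: L = 35, F = 35, f = 25, h = 5.
Median ≈ 35 + ((51 − 35) / 25) × 5 = 38.2000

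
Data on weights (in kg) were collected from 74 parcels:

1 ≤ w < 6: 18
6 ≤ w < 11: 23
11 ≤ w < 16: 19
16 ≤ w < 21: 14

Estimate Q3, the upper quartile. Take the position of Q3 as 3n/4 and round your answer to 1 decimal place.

14.8

Cumulative frequencies: 18, 41, 60, 74
n = 74; position = 3n/4 = 55.5.
This falls in the class 11 ≤ w < 16: L = 11, F = 41, f = 19, h = 5.
Upper quartile ≈ 11 + ((55.5 − 41) / 19) × 5 = 14.8158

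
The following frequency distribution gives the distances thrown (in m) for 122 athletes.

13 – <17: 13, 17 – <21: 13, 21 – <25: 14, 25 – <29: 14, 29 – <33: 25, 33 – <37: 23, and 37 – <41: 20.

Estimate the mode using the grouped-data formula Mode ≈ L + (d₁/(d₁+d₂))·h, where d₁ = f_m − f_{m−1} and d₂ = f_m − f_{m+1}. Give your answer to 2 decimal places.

Modal class: 29 – <33 (highest frequency 25).
d₁ = 25 − 14 = 11, d₂ = 25 − 23 = 2
Mode ≈ 29 + (11/(11+2)) × 4 = 29 + 3.3846 = 32.3846

32.38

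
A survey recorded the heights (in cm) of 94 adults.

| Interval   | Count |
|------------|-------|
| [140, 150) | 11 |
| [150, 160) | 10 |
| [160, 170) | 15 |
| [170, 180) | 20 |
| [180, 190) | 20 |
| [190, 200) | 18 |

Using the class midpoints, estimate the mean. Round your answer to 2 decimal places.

Midpoints: 145, 155, 165, 175, 185, 195
Σfm = 11×145 + 10×155 + 15×165 + 20×175 + 20×185 + 18×195 = 16330
n = Σf = 94
Mean = 16330 / 94 = 173.7234

173.72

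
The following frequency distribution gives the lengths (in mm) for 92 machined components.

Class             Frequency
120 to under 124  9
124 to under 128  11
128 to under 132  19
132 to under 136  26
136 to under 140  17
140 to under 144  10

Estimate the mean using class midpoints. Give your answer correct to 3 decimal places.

Midpoints: 122, 126, 130, 134, 138, 142
Σfm = 9×122 + 11×126 + 19×130 + 26×134 + 17×138 + 10×142 = 12204
n = Σf = 92
Mean = 12204 / 92 = 132.6522

132.652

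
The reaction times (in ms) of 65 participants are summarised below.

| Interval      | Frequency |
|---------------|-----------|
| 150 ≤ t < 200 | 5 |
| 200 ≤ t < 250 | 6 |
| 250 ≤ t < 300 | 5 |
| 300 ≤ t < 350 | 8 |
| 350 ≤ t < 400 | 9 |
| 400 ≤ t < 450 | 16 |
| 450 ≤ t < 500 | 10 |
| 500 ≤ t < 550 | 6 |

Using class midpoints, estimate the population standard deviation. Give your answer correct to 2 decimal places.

102.27

Midpoints: 175, 225, 275, 325, 375, 425, 475, 525
n = 65, Σfm = 24275, mean = 373.4615
Σfm² = 9745625
Σf(m − x̄)² = Σfm² − (Σfm)²/n = 9745625 − 24275²/65 = 679846.1538
Population variance = 679846.1538 / 65 = 10459.1716
Standard deviation = √10459.1716 = 102.2701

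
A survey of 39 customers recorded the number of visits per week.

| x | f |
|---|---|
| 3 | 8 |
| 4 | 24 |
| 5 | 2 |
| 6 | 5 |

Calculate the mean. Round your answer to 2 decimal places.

4.10

Values: 3, 4, 5, 6
Σfx = 8×3 + 24×4 + 2×5 + 5×6 = 160
n = Σf = 39
Mean = 160 / 39 = 4.1026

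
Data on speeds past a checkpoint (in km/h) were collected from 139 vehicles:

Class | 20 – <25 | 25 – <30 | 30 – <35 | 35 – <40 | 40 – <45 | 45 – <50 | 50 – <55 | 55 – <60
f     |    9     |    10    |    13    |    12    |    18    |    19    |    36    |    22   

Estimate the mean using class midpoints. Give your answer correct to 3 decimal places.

44.406

Midpoints: 22.5, 27.5, 32.5, 37.5, 42.5, 47.5, 52.5, 57.5
Σfm = 9×22.5 + 10×27.5 + 13×32.5 + 12×37.5 + 18×42.5 + 19×47.5 + 36×52.5 + 22×57.5 = 6172.5
n = Σf = 139
Mean = 6172.5 / 139 = 44.4065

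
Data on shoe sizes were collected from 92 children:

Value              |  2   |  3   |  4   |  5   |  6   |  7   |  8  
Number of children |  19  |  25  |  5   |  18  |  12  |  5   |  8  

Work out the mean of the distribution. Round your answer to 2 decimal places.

Values: 2, 3, 4, 5, 6, 7, 8
Σfx = 19×2 + 25×3 + 5×4 + 18×5 + 12×6 + 5×7 + 8×8 = 394
n = Σf = 92
Mean = 394 / 92 = 4.2826

4.28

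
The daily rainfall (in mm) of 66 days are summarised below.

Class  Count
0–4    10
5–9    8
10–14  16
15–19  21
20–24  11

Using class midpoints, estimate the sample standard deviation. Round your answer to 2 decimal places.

Midpoints: 2, 7, 12, 17, 22
n = 66, Σfm = 867, mean = 13.1364
Σfm² = 14129
Σf(m − x̄)² = Σfm² − (Σfm)²/n = 14129 − 867²/66 = 2739.7727
Sample variance = 2739.7727 / 65 = 42.1503
Standard deviation = √42.1503 = 6.4923

6.49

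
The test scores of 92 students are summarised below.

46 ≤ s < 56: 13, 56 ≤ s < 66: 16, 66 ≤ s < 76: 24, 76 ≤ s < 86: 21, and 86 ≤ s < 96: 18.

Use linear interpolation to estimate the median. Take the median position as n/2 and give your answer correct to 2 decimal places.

73.08

Cumulative frequencies: 13, 29, 53, 74, 92
n = 92; position = n/2 = 46.
This falls in the class 66 ≤ s < 76: L = 66, F = 29, f = 24, h = 10.
Median ≈ 66 + ((46 − 29) / 24) × 10 = 73.0833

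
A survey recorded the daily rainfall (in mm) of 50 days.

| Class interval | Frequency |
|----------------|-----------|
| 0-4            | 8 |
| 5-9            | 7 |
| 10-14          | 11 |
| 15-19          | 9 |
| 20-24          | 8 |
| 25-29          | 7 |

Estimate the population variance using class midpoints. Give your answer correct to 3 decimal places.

Midpoints: 2, 7, 12, 17, 22, 27
n = 50, Σfm = 715, mean = 14.3000
Σfm² = 13535
Σf(m − x̄)² = Σfm² − (Σfm)²/n = 13535 − 715²/50 = 3310.5000
Population variance = 3310.5000 / 50 = 66.2100

66.210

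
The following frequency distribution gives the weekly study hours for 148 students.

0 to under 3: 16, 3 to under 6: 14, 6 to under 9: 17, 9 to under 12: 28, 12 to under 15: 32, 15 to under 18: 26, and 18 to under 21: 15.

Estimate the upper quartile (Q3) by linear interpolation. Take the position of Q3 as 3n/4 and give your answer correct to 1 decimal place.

Cumulative frequencies: 16, 30, 47, 75, 107, 133, 148
n = 148; position = 3n/4 = 111.
This falls in the class 15 to under 18: L = 15, F = 107, f = 26, h = 3.
Upper quartile ≈ 15 + ((111 − 107) / 26) × 3 = 15.4615

15.5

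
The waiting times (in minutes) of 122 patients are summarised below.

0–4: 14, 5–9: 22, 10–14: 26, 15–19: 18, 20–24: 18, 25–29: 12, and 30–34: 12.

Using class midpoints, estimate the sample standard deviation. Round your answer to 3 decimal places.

9.142

Midpoints: 2, 7, 12, 17, 22, 27, 32
n = 122, Σfm = 1904, mean = 15.6066
Σfm² = 39828
Σf(m − x̄)² = Σfm² − (Σfm)²/n = 39828 − 1904²/122 = 10113.1148
Sample variance = 10113.1148 / 121 = 83.5795
Standard deviation = √83.5795 = 9.1422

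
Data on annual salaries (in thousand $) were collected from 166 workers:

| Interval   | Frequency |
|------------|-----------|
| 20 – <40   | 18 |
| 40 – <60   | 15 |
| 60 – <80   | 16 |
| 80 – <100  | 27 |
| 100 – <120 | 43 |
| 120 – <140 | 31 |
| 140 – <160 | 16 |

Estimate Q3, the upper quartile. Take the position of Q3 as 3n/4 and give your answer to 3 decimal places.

123.548

Cumulative frequencies: 18, 33, 49, 76, 119, 150, 166
n = 166; position = 3n/4 = 124.5.
This falls in the class 120 – <140: L = 120, F = 119, f = 31, h = 20.
Upper quartile ≈ 120 + ((124.5 − 119) / 31) × 20 = 123.5484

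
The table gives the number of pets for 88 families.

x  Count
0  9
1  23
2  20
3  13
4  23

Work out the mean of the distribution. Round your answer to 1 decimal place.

Values: 0, 1, 2, 3, 4
Σfx = 9×0 + 23×1 + 20×2 + 13×3 + 23×4 = 194
n = Σf = 88
Mean = 194 / 88 = 2.2045

2.2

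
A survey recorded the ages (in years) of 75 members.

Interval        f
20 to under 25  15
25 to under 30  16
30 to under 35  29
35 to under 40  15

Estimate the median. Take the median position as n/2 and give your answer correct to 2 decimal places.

Cumulative frequencies: 15, 31, 60, 75
n = 75; position = n/2 = 37.5.
This falls in the class 30 to under 35: L = 30, F = 31, f = 29, h = 5.
Median ≈ 30 + ((37.5 − 31) / 29) × 5 = 31.1207

31.12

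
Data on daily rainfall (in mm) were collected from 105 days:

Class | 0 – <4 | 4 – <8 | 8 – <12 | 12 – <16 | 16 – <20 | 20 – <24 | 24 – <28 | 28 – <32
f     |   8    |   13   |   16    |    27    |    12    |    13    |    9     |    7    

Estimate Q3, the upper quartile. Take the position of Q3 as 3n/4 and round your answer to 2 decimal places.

20.85

Cumulative frequencies: 8, 21, 37, 64, 76, 89, 98, 105
n = 105; position = 3n/4 = 78.75.
This falls in the class 20 – <24: L = 20, F = 76, f = 13, h = 4.
Upper quartile ≈ 20 + ((78.75 − 76) / 13) × 4 = 20.8462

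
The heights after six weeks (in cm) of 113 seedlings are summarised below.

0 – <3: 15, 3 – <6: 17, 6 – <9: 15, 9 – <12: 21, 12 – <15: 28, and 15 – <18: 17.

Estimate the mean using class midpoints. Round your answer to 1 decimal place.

Midpoints: 1.5, 4.5, 7.5, 10.5, 13.5, 16.5
Σfm = 15×1.5 + 17×4.5 + 15×7.5 + 21×10.5 + 28×13.5 + 17×16.5 = 1090.5
n = Σf = 113
Mean = 1090.5 / 113 = 9.6504

9.7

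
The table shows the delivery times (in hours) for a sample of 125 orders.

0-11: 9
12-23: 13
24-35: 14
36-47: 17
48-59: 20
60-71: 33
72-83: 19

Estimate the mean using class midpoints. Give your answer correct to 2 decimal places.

48.80

Midpoints: 5.5, 17.5, 29.5, 41.5, 53.5, 65.5, 77.5
Σfm = 9×5.5 + 13×17.5 + 14×29.5 + 17×41.5 + 20×53.5 + 33×65.5 + 19×77.5 = 6099.5
n = Σf = 125
Mean = 6099.5 / 125 = 48.7960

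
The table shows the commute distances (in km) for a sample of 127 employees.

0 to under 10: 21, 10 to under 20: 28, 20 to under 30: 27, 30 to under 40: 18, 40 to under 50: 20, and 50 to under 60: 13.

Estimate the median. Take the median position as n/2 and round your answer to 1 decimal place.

Cumulative frequencies: 21, 49, 76, 94, 114, 127
n = 127; position = n/2 = 63.5.
This falls in the class 20 to under 30: L = 20, F = 49, f = 27, h = 10.
Median ≈ 20 + ((63.5 − 49) / 27) × 10 = 25.3704

25.4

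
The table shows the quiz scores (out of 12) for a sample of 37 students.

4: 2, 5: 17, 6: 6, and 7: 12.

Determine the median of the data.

Cumulative frequencies: 2, 19, 25, 37
n = 37, so the median is the value in position (n+1)/2 = 19.
Position 19 falls at value 5.

5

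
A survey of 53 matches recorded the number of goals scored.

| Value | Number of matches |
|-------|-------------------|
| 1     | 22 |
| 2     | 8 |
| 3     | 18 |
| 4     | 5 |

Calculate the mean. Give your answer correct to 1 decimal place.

2.1

Values: 1, 2, 3, 4
Σfx = 22×1 + 8×2 + 18×3 + 5×4 = 112
n = Σf = 53
Mean = 112 / 53 = 2.1132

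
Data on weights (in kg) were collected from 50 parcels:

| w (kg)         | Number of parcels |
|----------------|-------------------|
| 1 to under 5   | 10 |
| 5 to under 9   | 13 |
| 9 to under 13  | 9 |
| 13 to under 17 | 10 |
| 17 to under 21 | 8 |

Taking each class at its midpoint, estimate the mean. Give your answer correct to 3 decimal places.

10.440

Midpoints: 3, 7, 11, 15, 19
Σfm = 10×3 + 13×7 + 9×11 + 10×15 + 8×19 = 522
n = Σf = 50
Mean = 522 / 50 = 10.4400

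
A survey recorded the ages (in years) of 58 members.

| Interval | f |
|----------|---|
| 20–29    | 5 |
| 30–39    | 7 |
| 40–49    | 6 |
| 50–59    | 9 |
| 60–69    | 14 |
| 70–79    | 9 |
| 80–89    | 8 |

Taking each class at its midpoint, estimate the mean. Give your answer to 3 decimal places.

58.121

Midpoints: 24.5, 34.5, 44.5, 54.5, 64.5, 74.5, 84.5
Σfm = 5×24.5 + 7×34.5 + 6×44.5 + 9×54.5 + 14×64.5 + 9×74.5 + 8×84.5 = 3371
n = Σf = 58
Mean = 3371 / 58 = 58.1207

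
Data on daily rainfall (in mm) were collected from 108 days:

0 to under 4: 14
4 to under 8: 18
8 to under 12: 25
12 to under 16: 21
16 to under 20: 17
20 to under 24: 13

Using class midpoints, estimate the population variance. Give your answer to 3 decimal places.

38.321

Midpoints: 2, 6, 10, 14, 18, 22
n = 108, Σfm = 1272, mean = 11.7778
Σfm² = 19120
Σf(m − x̄)² = Σfm² − (Σfm)²/n = 19120 − 1272²/108 = 4138.6667
Population variance = 4138.6667 / 108 = 38.3210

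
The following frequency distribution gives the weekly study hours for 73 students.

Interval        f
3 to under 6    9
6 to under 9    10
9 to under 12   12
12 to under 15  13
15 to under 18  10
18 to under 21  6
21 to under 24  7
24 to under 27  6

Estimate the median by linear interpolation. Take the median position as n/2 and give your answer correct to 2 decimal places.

Cumulative frequencies: 9, 19, 31, 44, 54, 60, 67, 73
n = 73; position = n/2 = 36.5.
This falls in the class 12 to under 15: L = 12, F = 31, f = 13, h = 3.
Median ≈ 12 + ((36.5 − 31) / 13) × 3 = 13.2692

13.27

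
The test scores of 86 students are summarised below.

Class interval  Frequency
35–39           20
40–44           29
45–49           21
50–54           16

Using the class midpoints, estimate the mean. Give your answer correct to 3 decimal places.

43.919

Midpoints: 37, 42, 47, 52
Σfm = 20×37 + 29×42 + 21×47 + 16×52 = 3777
n = Σf = 86
Mean = 3777 / 86 = 43.9186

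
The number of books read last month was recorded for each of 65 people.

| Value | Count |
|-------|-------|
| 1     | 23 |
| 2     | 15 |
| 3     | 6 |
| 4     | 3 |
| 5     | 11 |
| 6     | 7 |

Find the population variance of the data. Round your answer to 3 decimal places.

3.285

Values: 1, 2, 3, 4, 5, 6
n = 65, Σfx = 180, mean = 2.7692
Σfx² = 712
Σf(x − x̄)² = Σfx² − (Σfx)²/n = 712 − 180²/65 = 213.5385
Population variance = 213.5385 / 65 = 3.2852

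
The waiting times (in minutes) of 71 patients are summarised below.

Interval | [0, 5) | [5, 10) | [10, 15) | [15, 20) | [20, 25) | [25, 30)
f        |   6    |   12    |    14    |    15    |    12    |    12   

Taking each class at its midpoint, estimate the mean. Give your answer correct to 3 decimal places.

16.092

Midpoints: 2.5, 7.5, 12.5, 17.5, 22.5, 27.5
Σfm = 6×2.5 + 12×7.5 + 14×12.5 + 15×17.5 + 12×22.5 + 12×27.5 = 1142.5
n = Σf = 71
Mean = 1142.5 / 71 = 16.0915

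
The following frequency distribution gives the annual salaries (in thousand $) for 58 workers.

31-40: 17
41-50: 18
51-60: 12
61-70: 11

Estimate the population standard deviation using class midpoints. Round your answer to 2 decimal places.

10.83

Midpoints: 35.5, 45.5, 55.5, 65.5
n = 58, Σfm = 2809, mean = 48.4310
Σfm² = 142844.5
Σf(m − x̄)² = Σfm² − (Σfm)²/n = 142844.5 − 2809²/58 = 6801.7241
Population variance = 6801.7241 / 58 = 117.2711
Standard deviation = √117.2711 = 10.8292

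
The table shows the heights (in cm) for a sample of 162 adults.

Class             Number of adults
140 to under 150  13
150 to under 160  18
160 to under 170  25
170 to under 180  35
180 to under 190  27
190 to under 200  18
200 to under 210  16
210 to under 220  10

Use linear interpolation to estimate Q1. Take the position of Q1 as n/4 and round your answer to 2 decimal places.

Cumulative frequencies: 13, 31, 56, 91, 118, 136, 152, 162
n = 162; position = n/4 = 40.5.
This falls in the class 160 to under 170: L = 160, F = 31, f = 25, h = 10.
Lower quartile ≈ 160 + ((40.5 − 31) / 25) × 10 = 163.8000

163.80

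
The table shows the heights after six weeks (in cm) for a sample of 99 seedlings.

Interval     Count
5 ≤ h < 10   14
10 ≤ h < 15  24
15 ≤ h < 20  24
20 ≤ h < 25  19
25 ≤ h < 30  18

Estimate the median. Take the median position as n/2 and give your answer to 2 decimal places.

17.40

Cumulative frequencies: 14, 38, 62, 81, 99
n = 99; position = n/2 = 49.5.
This falls in the class 15 ≤ h < 20: L = 15, F = 38, f = 24, h = 5.
Median ≈ 15 + ((49.5 − 38) / 24) × 5 = 17.3958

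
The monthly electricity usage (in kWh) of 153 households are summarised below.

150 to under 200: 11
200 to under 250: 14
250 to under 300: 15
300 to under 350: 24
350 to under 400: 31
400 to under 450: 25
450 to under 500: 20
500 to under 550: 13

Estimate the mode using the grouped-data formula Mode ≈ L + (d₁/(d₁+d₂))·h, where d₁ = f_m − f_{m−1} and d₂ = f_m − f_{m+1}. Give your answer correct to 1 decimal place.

376.9

Modal class: 350 to under 400 (highest frequency 31).
d₁ = 31 − 24 = 7, d₂ = 31 − 25 = 6
Mode ≈ 350 + (7/(7+6)) × 50 = 350 + 26.9231 = 376.9231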